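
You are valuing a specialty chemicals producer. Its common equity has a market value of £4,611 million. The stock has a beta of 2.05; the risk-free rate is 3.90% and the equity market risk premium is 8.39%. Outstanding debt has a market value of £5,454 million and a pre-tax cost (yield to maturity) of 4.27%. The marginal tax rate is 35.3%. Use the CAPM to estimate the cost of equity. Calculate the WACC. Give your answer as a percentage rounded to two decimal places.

Cost of equity via CAPM: Re = 3.9% + 2.05 × 8.39% = 21.0995%.
Total capital V = 4611 + 5454 = 10065.
Equity: weight = 4611/10065 = 0.4581; cost = 21.0995%.
Debt: weight = 5454/10065 = 0.5419; after-tax cost = 4.27% × (1 − 35.3%) = 2.7627%.
WACC = 0.4581 × 21.0995% + 0.5419 × 2.7627% = 11.1632%.

11.16%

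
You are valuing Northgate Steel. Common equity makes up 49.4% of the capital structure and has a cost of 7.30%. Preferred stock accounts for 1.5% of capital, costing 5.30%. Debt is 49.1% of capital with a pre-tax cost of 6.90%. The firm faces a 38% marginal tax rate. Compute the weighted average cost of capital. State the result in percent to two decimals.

5.79%

After-tax cost of debt = 6.9% × (1 − 38%) = 4.2780%.
WACC = 0.494 × 7.3000% + 0.015 × 5.3000% + 0.491 × 4.2780% = 5.7862%.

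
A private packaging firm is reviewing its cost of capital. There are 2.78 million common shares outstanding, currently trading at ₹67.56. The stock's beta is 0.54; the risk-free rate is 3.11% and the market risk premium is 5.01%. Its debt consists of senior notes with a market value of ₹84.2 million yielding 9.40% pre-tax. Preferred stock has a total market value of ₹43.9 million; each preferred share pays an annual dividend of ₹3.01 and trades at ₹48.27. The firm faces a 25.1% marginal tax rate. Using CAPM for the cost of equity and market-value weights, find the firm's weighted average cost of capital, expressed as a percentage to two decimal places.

6.20%

Cost of equity via CAPM: Re = 3.11% + 0.54 × 5.01% = 5.8154%.
Cost of preferred: Rp = 3.01 / 48.27 = 6.2358%.
Market value of equity E = 67.56 × 2.78m = 187.8168m.
Total capital V = 187.8168 + 43.9 + 84.2 = 315.9168.
Equity: weight = 187.8168/315.9168 = 0.5945; cost = 5.8154%.
Preferred: weight = 43.9/315.9168 = 0.1390; cost = 6.2358%.
Senior notes: weight = 84.2/315.9168 = 0.2665; after-tax cost = 9.4% × (1 − 25.1%) = 7.0406%.
WACC = 0.5945 × 5.8154% + 0.1390 × 6.2358% + 0.2665 × 7.0406% = 6.2004%.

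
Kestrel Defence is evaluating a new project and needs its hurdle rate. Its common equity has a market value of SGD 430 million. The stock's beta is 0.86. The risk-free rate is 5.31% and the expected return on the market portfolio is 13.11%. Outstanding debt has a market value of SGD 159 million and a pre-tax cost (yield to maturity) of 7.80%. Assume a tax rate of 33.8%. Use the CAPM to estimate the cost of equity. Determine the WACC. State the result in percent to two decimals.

Market risk premium = 13.11% − 5.31% = 7.8%.
Cost of equity via CAPM: Re = 5.31% + 0.86 × 7.8% = 12.0180%.
Total capital V = 430 + 159 = 589.
Equity: weight = 430/589 = 0.7301; cost = 12.018%.
Debt: weight = 159/589 = 0.2699; after-tax cost = 7.8% × (1 − 33.8%) = 5.1636%.
WACC = 0.7301 × 12.0180% + 0.2699 × 5.1636% = 10.1677%.

10.17%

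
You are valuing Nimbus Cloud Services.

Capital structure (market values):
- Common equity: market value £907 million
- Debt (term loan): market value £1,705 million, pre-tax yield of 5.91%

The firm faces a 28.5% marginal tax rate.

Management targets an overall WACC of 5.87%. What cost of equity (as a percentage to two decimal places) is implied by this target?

Total capital V = 907 + 1705 = 2612.
Equity weight = 907/2612 = 0.3472.
Term loan weight = 1705/2612 = 0.6528.
Debt contribution = 0.6528 × 5.91% × (1 − 28.5%) = 2.7583%.
Required equity contribution = 5.87% − 2.7583% = 3.1117%.
Re = 3.1117% / 0.3472 = 8.9611%.

8.96%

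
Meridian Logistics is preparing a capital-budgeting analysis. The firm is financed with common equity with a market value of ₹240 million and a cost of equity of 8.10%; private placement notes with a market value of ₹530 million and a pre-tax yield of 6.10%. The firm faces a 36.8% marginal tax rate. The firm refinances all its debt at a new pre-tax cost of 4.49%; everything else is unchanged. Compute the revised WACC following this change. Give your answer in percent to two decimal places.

After the change:
Total capital V = 240 + 530 = 770.
Equity: weight = 240/770 = 0.3117; cost = 8.1%.
Private placement notes: weight = 530/770 = 0.6883; after-tax cost = 4.49% × (1 − 36.8%) = 2.8377%.
WACC = 0.3117 × 8.1000% + 0.6883 × 2.8377% = 4.4779%.

4.48%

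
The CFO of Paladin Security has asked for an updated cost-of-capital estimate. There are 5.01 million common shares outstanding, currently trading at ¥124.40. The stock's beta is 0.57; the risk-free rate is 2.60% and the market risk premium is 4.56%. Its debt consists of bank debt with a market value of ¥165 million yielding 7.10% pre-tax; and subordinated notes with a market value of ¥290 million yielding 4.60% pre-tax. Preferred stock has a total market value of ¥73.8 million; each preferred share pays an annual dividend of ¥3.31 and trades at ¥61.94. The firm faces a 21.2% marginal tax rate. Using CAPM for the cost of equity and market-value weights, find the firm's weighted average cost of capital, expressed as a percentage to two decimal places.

4.87%

Cost of equity via CAPM: Re = 2.6% + 0.57 × 4.56% = 5.1992%.
Cost of preferred: Rp = 3.31 / 61.94 = 5.3439%.
Market value of equity E = 124.4 × 5.01m = 623.244m.
Total capital V = 623.244 + 73.8 + 165 + 290 = 1152.044.
Equity: weight = 623.244/1152.044 = 0.5410; cost = 5.1992%.
Preferred: weight = 73.8/1152.044 = 0.0641; cost = 5.3439%.
Bank debt: weight = 165/1152.044 = 0.1432; after-tax cost = 7.1% × (1 − 21.2%) = 5.5948%.
Subordinated notes: weight = 290/1152.044 = 0.2517; after-tax cost = 4.6% × (1 − 21.2%) = 3.6248%.
WACC = 0.5410 × 5.1992% + 0.0641 × 5.3439% + 0.1432 × 5.5948% + 0.2517 × 3.6248% = 4.8688%.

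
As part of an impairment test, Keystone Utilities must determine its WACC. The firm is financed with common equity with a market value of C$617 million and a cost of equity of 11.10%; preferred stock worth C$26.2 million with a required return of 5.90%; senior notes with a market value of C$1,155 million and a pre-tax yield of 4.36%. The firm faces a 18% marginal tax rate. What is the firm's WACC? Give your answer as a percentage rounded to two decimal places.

6.19%

Total capital V = 617 + 26.2 + 1155 = 1798.2.
Equity: weight = 617/1798.2 = 0.3431; cost = 11.1%.
Preferred: weight = 26.2/1798.2 = 0.0146; cost = 5.9%.
Senior notes: weight = 1155/1798.2 = 0.6423; after-tax cost = 4.36% × (1 − 18%) = 3.5752%.
WACC = 0.3431 × 11.1000% + 0.0146 × 5.9000% + 0.6423 × 3.5752% = 6.1910%.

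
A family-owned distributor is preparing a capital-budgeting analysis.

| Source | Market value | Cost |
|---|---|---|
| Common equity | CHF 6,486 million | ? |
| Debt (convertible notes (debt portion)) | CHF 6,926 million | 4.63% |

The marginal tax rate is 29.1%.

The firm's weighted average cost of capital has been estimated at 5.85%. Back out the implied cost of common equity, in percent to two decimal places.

8.59%

Total capital V = 6486 + 6926 = 13412.
Equity weight = 6486/13412 = 0.4836.
Convertible notes (debt portion) weight = 6926/13412 = 0.5164.
Debt contribution = 0.5164 × 4.63% × (1 − 29.1%) = 1.6952%.
Required equity contribution = 5.85% − 1.6952% = 4.1548%.
Re = 4.1548% / 0.4836 = 8.5915%.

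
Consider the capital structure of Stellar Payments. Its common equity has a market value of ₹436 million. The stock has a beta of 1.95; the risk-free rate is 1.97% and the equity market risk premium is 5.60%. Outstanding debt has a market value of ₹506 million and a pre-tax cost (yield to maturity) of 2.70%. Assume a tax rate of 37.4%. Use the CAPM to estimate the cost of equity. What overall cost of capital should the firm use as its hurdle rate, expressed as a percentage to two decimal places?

6.87%

Cost of equity via CAPM: Re = 1.97% + 1.95 × 5.6% = 12.8900%.
Total capital V = 436 + 506 = 942.
Equity: weight = 436/942 = 0.4628; cost = 12.89%.
Debt: weight = 506/942 = 0.5372; after-tax cost = 2.7% × (1 − 37.4%) = 1.6902%.
WACC = 0.4628 × 12.8900% + 0.5372 × 1.6902% = 6.8740%.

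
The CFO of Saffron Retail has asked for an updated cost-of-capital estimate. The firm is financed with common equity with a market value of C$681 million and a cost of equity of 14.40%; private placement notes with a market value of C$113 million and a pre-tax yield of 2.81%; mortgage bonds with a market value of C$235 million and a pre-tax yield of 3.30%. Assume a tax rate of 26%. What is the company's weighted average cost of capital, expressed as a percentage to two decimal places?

Total capital V = 681 + 113 + 235 = 1029.
Equity: weight = 681/1029 = 0.6618; cost = 14.4%.
Private placement notes: weight = 113/1029 = 0.1098; after-tax cost = 2.81% × (1 − 26%) = 2.0794%.
Mortgage bonds: weight = 235/1029 = 0.2284; after-tax cost = 3.3% × (1 − 26%) = 2.4420%.
WACC = 0.6618 × 14.4000% + 0.1098 × 2.0794% + 0.2284 × 2.4420% = 10.3161%.

10.32%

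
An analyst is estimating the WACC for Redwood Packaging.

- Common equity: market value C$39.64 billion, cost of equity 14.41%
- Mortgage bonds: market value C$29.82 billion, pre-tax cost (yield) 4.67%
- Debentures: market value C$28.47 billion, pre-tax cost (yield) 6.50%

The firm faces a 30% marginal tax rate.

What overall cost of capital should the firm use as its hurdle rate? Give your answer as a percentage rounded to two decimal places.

8.15%

Total capital V = 39.64 + 29.82 + 28.47 = 97.93.
Equity: weight = 39.64/97.93 = 0.4048; cost = 14.41%.
Mortgage bonds: weight = 29.82/97.93 = 0.3045; after-tax cost = 4.67% × (1 − 30%) = 3.2690%.
Debentures: weight = 28.47/97.93 = 0.2907; after-tax cost = 6.5% × (1 − 30%) = 4.5500%.
WACC = 0.4048 × 14.4100% + 0.3045 × 3.2690% + 0.2907 × 4.5500% = 8.1511%.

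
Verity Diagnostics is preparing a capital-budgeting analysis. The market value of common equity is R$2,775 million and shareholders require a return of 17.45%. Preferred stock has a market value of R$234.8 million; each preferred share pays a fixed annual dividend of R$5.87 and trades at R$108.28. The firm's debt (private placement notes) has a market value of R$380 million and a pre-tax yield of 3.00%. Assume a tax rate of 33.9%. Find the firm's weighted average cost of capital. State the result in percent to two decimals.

14.88%

Cost of preferred: Rp = 5.87 / 108.28 = 5.4211%.
Total capital V = 2775 + 234.8 + 380 = 3389.8.
Equity: weight = 2775/3389.8 = 0.8186; cost = 17.45%.
Preferred: weight = 234.8/3389.8 = 0.0693; cost = 5.4211%.
Private placement notes: weight = 380/3389.8 = 0.1121; after-tax cost = 3% × (1 − 33.9%) = 1.9830%.
WACC = 0.8186 × 17.4500% + 0.0693 × 5.4211% + 0.1121 × 1.9830% = 14.8829%.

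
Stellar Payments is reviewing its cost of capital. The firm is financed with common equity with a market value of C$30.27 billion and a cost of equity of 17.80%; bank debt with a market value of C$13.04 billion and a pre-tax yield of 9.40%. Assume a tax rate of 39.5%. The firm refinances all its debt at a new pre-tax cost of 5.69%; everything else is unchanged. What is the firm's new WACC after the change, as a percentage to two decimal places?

13.48%

After the change:
Total capital V = 30.27 + 13.04 = 43.31.
Equity: weight = 30.27/43.31 = 0.6989; cost = 17.8%.
Bank debt: weight = 13.04/43.31 = 0.3011; after-tax cost = 5.69% × (1 − 39.5%) = 3.4425%.
WACC = 0.6989 × 17.8000% + 0.3011 × 3.4425% = 13.4772%.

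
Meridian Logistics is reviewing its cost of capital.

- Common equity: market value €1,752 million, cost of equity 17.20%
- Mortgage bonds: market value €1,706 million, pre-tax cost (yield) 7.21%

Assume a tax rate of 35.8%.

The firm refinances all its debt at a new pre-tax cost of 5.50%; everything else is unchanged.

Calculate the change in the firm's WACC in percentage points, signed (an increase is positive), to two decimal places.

Current WACC:
Total capital V = 1752 + 1706 = 3458.
Equity: weight = 1752/3458 = 0.5067; cost = 17.2%.
Mortgage bonds: weight = 1706/3458 = 0.4933; after-tax cost = 7.21% × (1 − 35.8%) = 4.6288%.
WACC = 0.5067 × 17.2000% + 0.4933 × 4.6288% = 10.9980%.
After the change:
Total capital V = 1752 + 1706 = 3458.
Equity: weight = 1752/3458 = 0.5067; cost = 17.2%.
Mortgage bonds: weight = 1706/3458 = 0.4933; after-tax cost = 5.5% × (1 − 35.8%) = 3.5310%.
WACC = 0.5067 × 17.2000% + 0.4933 × 3.5310% = 10.4564%.
Change in WACC = 10.4564% − 10.9980% = -0.5416 pp.

-0.54 pp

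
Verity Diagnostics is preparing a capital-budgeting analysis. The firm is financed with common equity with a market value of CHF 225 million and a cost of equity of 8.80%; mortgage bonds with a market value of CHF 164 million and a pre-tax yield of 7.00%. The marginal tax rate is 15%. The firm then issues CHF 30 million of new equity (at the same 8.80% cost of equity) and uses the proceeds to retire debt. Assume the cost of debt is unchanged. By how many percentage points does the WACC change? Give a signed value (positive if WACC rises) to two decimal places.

Current WACC:
Total capital V = 225 + 164 = 389.
Equity: weight = 225/389 = 0.5784; cost = 8.8%.
Mortgage bonds: weight = 164/389 = 0.4216; after-tax cost = 7% × (1 − 15%) = 5.9500%.
WACC = 0.5784 × 8.8000% + 0.4216 × 5.9500% = 7.5985%.
After the change:
Total capital V = 255 + 134 = 389.
Equity: weight = 255/389 = 0.6555; cost = 8.8%.
Mortgage bonds: weight = 134/389 = 0.3445; after-tax cost = 7% × (1 − 15%) = 5.9500%.
WACC = 0.6555 × 8.8000% + 0.3445 × 5.9500% = 7.8183%.
Change in WACC = 7.8183% − 7.5985% = 0.2198 pp.

+0.22 pp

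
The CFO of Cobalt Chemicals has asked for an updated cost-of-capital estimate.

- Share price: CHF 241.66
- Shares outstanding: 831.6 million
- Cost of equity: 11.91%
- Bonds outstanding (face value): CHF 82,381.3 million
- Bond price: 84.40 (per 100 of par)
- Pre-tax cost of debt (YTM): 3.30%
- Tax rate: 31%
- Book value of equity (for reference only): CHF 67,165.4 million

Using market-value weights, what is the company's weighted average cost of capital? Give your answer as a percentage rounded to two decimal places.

Market value of equity E = 241.66 × 831.6m = 200964.456m. Market value of debt D = 82381.3m × 84.4/100 = 69529.8172m.
Total capital V = 200964.456 + 69529.8172 = 270494.2732.
Equity: weight = 200964.456/270494.2732 = 0.7430; cost = 11.91%.
Bonds outstanding: weight = 69529.8172/270494.2732 = 0.2570; after-tax cost = 3.3% × (1 − 31%) = 2.2770%.
WACC = 0.7430 × 11.9100% + 0.2570 × 2.2770% = 9.4339%.

9.43%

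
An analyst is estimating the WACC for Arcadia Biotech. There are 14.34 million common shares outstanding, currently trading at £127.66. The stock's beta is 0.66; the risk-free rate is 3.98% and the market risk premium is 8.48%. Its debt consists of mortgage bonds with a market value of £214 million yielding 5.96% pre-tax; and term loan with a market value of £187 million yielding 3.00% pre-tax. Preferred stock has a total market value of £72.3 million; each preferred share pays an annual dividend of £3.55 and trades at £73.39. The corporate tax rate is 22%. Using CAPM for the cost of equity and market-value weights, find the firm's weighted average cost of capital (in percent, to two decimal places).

8.38%

Cost of equity via CAPM: Re = 3.98% + 0.66 × 8.48% = 9.5768%.
Cost of preferred: Rp = 3.55 / 73.39 = 4.8372%.
Market value of equity E = 127.66 × 14.34m = 1830.6444m.
Total capital V = 1830.6444 + 72.3 + 214 + 187 = 2303.9444.
Equity: weight = 1830.6444/2303.9444 = 0.7946; cost = 9.5768%.
Preferred: weight = 72.3/2303.9444 = 0.0314; cost = 4.8372%.
Mortgage bonds: weight = 214/2303.9444 = 0.0929; after-tax cost = 5.96% × (1 − 22%) = 4.6488%.
Term loan: weight = 187/2303.9444 = 0.0812; after-tax cost = 3% × (1 − 22%) = 2.3400%.
WACC = 0.7946 × 9.5768% + 0.0314 × 4.8372% + 0.0929 × 4.6488% + 0.0812 × 2.3400% = 8.3830%.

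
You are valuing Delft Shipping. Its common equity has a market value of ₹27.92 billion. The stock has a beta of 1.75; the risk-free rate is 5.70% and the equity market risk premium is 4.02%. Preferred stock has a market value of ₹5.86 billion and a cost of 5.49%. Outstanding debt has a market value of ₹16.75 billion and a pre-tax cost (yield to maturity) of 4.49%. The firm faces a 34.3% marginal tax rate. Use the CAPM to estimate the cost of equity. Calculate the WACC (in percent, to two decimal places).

Cost of equity via CAPM: Re = 5.7% + 1.75 × 4.02% = 12.7350%.
Total capital V = 27.92 + 5.86 + 16.75 = 50.53.
Equity: weight = 27.92/50.53 = 0.5525; cost = 12.735%.
Preferred: weight = 5.86/50.53 = 0.1160; cost = 5.49%.
Debt: weight = 16.75/50.53 = 0.3315; after-tax cost = 4.49% × (1 − 34.3%) = 2.9499%.
WACC = 0.5525 × 12.7350% + 0.1160 × 5.4900% + 0.3315 × 2.9499% = 8.6512%.

8.65%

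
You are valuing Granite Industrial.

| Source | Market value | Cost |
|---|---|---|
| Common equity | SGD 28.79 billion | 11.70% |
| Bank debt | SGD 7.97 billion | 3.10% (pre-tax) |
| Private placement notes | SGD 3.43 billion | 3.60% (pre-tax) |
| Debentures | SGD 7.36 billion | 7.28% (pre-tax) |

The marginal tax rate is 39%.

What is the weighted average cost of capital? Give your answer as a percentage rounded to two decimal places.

Total capital V = 28.79 + 7.97 + 3.43 + 7.36 = 47.55.
Equity: weight = 28.79/47.55 = 0.6055; cost = 11.7%.
Bank debt: weight = 7.97/47.55 = 0.1676; after-tax cost = 3.1% × (1 − 39%) = 1.8910%.
Private placement notes: weight = 3.43/47.55 = 0.0721; after-tax cost = 3.6% × (1 − 39%) = 2.1960%.
Debentures: weight = 7.36/47.55 = 0.1548; after-tax cost = 7.28% × (1 − 39%) = 4.4408%.
WACC = 0.6055 × 11.7000% + 0.1676 × 1.8910% + 0.0721 × 2.1960% + 0.1548 × 4.4408% = 8.2467%.

8.25%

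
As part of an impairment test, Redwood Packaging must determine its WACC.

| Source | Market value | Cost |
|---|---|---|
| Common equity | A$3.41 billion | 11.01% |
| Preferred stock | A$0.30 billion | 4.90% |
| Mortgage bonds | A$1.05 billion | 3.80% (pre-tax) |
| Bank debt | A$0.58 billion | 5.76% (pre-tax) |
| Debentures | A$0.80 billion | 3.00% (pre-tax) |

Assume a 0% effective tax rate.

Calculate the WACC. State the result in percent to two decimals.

7.94%

Total capital V = 3.41 + 0.3 + 1.05 + 0.58 + 0.8 = 6.14.
Equity: weight = 3.41/6.14 = 0.5554; cost = 11.01%.
Preferred: weight = 0.3/6.14 = 0.0489; cost = 4.9%.
Mortgage bonds: weight = 1.05/6.14 = 0.1710; after-tax cost = 3.8% × (1 − 0%) = 3.8000%.
Bank debt: weight = 0.58/6.14 = 0.0945; after-tax cost = 5.76% × (1 − 0%) = 5.7600%.
Debentures: weight = 0.8/6.14 = 0.1303; after-tax cost = 3% × (1 − 0%) = 3.0000%.
WACC = 0.5554 × 11.0100% + 0.0489 × 4.9000% + 0.1710 × 3.8000% + 0.0945 × 5.7600% + 0.1303 × 3.0000% = 7.9389%.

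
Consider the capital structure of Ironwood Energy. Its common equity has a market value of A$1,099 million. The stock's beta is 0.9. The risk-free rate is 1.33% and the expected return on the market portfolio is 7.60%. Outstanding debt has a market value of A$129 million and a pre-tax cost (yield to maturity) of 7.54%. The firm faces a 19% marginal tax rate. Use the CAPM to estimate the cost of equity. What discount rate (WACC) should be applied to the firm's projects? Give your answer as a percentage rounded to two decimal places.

6.88%

Market risk premium = 7.6% − 1.33% = 6.27%.
Cost of equity via CAPM: Re = 1.33% + 0.9 × 6.27% = 6.9730%.
Total capital V = 1099 + 129 = 1228.
Equity: weight = 1099/1228 = 0.8950; cost = 6.973%.
Debt: weight = 129/1228 = 0.1050; after-tax cost = 7.54% × (1 − 19%) = 6.1074%.
WACC = 0.8950 × 6.9730% + 0.1050 × 6.1074% = 6.8821%.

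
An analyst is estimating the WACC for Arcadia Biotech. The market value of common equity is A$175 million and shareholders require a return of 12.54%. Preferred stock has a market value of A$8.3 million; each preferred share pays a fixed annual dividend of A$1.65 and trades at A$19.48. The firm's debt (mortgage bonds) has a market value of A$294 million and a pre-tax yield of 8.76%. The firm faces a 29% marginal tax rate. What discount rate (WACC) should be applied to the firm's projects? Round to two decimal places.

8.58%

Cost of preferred: Rp = 1.65 / 19.48 = 8.4702%.
Total capital V = 175 + 8.3 + 294 = 477.3.
Equity: weight = 175/477.3 = 0.3666; cost = 12.54%.
Preferred: weight = 8.3/477.3 = 0.0174; cost = 8.4702%.
Mortgage bonds: weight = 294/477.3 = 0.6160; after-tax cost = 8.76% × (1 − 29%) = 6.2196%.
WACC = 0.3666 × 12.5400% + 0.0174 × 8.4702% + 0.6160 × 6.2196% = 8.5761%.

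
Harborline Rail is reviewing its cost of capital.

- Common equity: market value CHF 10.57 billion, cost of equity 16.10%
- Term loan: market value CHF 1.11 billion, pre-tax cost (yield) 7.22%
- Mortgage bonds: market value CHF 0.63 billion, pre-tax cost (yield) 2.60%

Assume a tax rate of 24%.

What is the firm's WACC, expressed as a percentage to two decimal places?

Total capital V = 10.57 + 1.11 + 0.63 = 12.31.
Equity: weight = 10.57/12.31 = 0.8587; cost = 16.1%.
Term loan: weight = 1.11/12.31 = 0.0902; after-tax cost = 7.22% × (1 − 24%) = 5.4872%.
Mortgage bonds: weight = 0.63/12.31 = 0.0512; after-tax cost = 2.6% × (1 − 24%) = 1.9760%.
WACC = 0.8587 × 16.1000% + 0.0902 × 5.4872% + 0.0512 × 1.9760% = 14.4202%.

14.42%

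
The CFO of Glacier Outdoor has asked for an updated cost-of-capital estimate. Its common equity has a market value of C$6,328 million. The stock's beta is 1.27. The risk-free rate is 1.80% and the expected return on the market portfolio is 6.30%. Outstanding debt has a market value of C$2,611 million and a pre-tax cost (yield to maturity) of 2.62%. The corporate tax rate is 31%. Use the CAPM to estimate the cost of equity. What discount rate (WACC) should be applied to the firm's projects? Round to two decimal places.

5.85%

Market risk premium = 6.3% − 1.8% = 4.5%.
Cost of equity via CAPM: Re = 1.8% + 1.27 × 4.5% = 7.5150%.
Total capital V = 6328 + 2611 = 8939.
Equity: weight = 6328/8939 = 0.7079; cost = 7.515%.
Debt: weight = 2611/8939 = 0.2921; after-tax cost = 2.62% × (1 − 31%) = 1.8078%.
WACC = 0.7079 × 7.5150% + 0.2921 × 1.8078% = 5.8480%.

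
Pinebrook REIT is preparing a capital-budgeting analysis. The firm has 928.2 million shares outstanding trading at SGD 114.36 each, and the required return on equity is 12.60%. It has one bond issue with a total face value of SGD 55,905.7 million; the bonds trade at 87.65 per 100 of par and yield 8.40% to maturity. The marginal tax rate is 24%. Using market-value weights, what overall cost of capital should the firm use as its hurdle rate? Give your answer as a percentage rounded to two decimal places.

10.64%

Market value of equity E = 114.36 × 928.2m = 106148.952m. Market value of debt D = 55905.7m × 87.65/100 = 49001.34605m.
Total capital V = 106148.952 + 49001.34605 = 155150.29805.
Equity: weight = 106148.952/155150.29805 = 0.6842; cost = 12.6%.
Bonds outstanding: weight = 49001.34605/155150.29805 = 0.3158; after-tax cost = 8.4% × (1 − 24%) = 6.3840%.
WACC = 0.6842 × 12.6000% + 0.3158 × 6.3840% = 10.6368%.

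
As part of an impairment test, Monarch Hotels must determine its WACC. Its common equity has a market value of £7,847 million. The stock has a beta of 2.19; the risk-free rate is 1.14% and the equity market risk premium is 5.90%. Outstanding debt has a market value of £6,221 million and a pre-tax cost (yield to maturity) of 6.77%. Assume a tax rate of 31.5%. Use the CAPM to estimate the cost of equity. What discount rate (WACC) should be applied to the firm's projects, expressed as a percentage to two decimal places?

9.89%

Cost of equity via CAPM: Re = 1.14% + 2.19 × 5.9% = 14.0610%.
Total capital V = 7847 + 6221 = 14068.
Equity: weight = 7847/14068 = 0.5578; cost = 14.061%.
Debt: weight = 6221/14068 = 0.4422; after-tax cost = 6.77% × (1 − 31.5%) = 4.6375%.
WACC = 0.5578 × 14.0610% + 0.4422 × 4.6375% = 9.8938%.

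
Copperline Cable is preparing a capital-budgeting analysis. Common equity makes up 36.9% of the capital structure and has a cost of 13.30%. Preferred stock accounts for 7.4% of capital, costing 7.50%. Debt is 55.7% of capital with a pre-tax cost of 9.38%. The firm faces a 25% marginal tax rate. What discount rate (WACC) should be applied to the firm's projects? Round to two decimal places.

9.38%

After-tax cost of debt = 9.38% × (1 − 25%) = 7.0350%.
WACC = 0.369 × 13.3000% + 0.074 × 7.5000% + 0.557 × 7.0350% = 9.3812%.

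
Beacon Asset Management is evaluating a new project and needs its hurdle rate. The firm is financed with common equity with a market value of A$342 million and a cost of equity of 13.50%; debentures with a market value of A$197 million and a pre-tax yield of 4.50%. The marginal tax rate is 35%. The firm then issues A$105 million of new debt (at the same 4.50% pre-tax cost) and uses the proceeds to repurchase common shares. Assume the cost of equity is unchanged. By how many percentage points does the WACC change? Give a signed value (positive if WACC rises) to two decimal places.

-2.06 pp

Current WACC:
Total capital V = 342 + 197 = 539.
Equity: weight = 342/539 = 0.6345; cost = 13.5%.
Debentures: weight = 197/539 = 0.3655; after-tax cost = 4.5% × (1 − 35%) = 2.9250%.
WACC = 0.6345 × 13.5000% + 0.3655 × 2.9250% = 9.6349%.
After the change:
Total capital V = 237 + 302 = 539.
Equity: weight = 237/539 = 0.4397; cost = 13.5%.
Debentures: weight = 302/539 = 0.5603; after-tax cost = 4.5% × (1 − 35%) = 2.9250%.
WACC = 0.4397 × 13.5000% + 0.5603 × 2.9250% = 7.5749%.
Change in WACC = 7.5749% − 9.6349% = -2.0601 pp.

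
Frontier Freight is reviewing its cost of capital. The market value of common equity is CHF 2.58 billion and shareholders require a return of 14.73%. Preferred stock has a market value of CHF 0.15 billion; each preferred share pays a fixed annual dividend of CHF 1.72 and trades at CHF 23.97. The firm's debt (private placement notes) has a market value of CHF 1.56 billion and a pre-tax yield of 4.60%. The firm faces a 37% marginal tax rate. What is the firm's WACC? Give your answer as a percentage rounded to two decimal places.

Cost of preferred: Rp = 1.72 / 23.97 = 7.1756%.
Total capital V = 2.58 + 0.15 + 1.56 = 4.29.
Equity: weight = 2.58/4.29 = 0.6014; cost = 14.73%.
Preferred: weight = 0.15/4.29 = 0.0350; cost = 7.1756%.
Private placement notes: weight = 1.56/4.29 = 0.3636; after-tax cost = 4.6% × (1 − 37%) = 2.8980%.
WACC = 0.6014 × 14.7300% + 0.0350 × 7.1756% + 0.3636 × 2.8980% = 10.1633%.

10.16%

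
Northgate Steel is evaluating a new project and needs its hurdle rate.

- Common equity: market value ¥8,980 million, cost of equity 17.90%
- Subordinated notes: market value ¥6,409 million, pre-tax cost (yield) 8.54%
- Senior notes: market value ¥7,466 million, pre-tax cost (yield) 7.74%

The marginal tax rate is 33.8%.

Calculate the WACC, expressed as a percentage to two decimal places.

10.29%

Total capital V = 8980 + 6409 + 7466 = 22855.
Equity: weight = 8980/22855 = 0.3929; cost = 17.9%.
Subordinated notes: weight = 6409/22855 = 0.2804; after-tax cost = 8.54% × (1 − 33.8%) = 5.6535%.
Senior notes: weight = 7466/22855 = 0.3267; after-tax cost = 7.74% × (1 − 33.8%) = 5.1239%.
WACC = 0.3929 × 17.9000% + 0.2804 × 5.6535% + 0.3267 × 5.1239% = 10.2923%.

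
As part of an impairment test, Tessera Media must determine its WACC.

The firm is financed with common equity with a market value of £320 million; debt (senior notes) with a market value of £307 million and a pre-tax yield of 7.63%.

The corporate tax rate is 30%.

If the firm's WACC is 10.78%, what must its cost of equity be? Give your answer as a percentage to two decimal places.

Total capital V = 320 + 307 = 627.
Equity weight = 320/627 = 0.5104.
Senior notes weight = 307/627 = 0.4896.
Debt contribution = 0.4896 × 7.63% × (1 − 30%) = 2.6151%.
Required equity contribution = 10.78% − 2.6151% = 8.1649%.
Re = 8.1649% / 0.5104 = 15.9980%.

16.00%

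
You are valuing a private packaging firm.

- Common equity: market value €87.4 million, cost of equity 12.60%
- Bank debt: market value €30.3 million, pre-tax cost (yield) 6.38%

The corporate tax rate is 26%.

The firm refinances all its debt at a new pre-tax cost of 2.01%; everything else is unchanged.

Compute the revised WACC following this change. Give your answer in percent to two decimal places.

After the change:
Total capital V = 87.4 + 30.3 = 117.7.
Equity: weight = 87.4/117.7 = 0.7426; cost = 12.6%.
Bank debt: weight = 30.3/117.7 = 0.2574; after-tax cost = 2.01% × (1 − 26%) = 1.4874%.
WACC = 0.7426 × 12.6000% + 0.2574 × 1.4874% = 9.7392%.

9.74%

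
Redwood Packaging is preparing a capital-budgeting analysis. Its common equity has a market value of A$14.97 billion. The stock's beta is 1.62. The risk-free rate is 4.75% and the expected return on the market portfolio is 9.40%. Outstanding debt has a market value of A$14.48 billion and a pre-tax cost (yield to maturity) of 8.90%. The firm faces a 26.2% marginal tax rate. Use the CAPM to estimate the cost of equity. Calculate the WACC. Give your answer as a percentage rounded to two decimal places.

9.47%

Market risk premium = 9.4% − 4.75% = 4.65%.
Cost of equity via CAPM: Re = 4.75% + 1.62 × 4.65% = 12.2830%.
Total capital V = 14.97 + 14.48 = 29.45.
Equity: weight = 14.97/29.45 = 0.5083; cost = 12.283%.
Debt: weight = 14.48/29.45 = 0.4917; after-tax cost = 8.9% × (1 − 26.2%) = 6.5682%.
WACC = 0.5083 × 12.2830% + 0.4917 × 6.5682% = 9.4731%.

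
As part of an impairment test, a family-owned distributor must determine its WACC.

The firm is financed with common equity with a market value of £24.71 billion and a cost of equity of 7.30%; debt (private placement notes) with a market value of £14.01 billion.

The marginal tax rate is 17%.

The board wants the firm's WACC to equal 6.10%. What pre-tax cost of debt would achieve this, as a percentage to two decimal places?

Total capital V = 24.71 + 14.01 = 38.72.
Equity weight = 24.71/38.72 = 0.6382.
Private placement notes weight = 14.01/38.72 = 0.3618.
Equity contribution = 0.6382 × 7.3% = 4.6587%.
Remaining for debt = 6.1% − 4.6587% = 1.4413%.
Rd × (1 − 17%) × 0.3618 = 1.4413%  ⇒  Rd = 4.7994%.

4.80%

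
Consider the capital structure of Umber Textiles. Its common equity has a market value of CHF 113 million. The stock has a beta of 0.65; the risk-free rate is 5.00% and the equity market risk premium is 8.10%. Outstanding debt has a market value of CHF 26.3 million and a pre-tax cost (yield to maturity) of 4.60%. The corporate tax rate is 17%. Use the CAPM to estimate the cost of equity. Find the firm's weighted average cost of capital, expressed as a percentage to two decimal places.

Cost of equity via CAPM: Re = 5.0% + 0.65 × 8.1% = 10.2650%.
Total capital V = 113 + 26.3 = 139.3.
Equity: weight = 113/139.3 = 0.8112; cost = 10.265%.
Debt: weight = 26.3/139.3 = 0.1888; after-tax cost = 4.6% × (1 − 17%) = 3.8180%.
WACC = 0.8112 × 10.2650% + 0.1888 × 3.8180% = 9.0478%.

9.05%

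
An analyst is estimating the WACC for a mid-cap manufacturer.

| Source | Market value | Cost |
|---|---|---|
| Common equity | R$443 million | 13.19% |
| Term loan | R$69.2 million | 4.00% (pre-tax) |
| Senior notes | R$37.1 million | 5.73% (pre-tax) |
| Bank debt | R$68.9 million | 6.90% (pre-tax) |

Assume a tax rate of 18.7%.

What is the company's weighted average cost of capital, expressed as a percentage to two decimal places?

10.72%

Total capital V = 443 + 69.2 + 37.1 + 68.9 = 618.2.
Equity: weight = 443/618.2 = 0.7166; cost = 13.19%.
Term loan: weight = 69.2/618.2 = 0.1119; after-tax cost = 4% × (1 − 18.7%) = 3.2520%.
Senior notes: weight = 37.1/618.2 = 0.0600; after-tax cost = 5.73% × (1 − 18.7%) = 4.6585%.
Bank debt: weight = 68.9/618.2 = 0.1115; after-tax cost = 6.9% × (1 − 18.7%) = 5.6097%.
WACC = 0.7166 × 13.1900% + 0.1119 × 3.2520% + 0.0600 × 4.6585% + 0.1115 × 5.6097% = 10.7207%.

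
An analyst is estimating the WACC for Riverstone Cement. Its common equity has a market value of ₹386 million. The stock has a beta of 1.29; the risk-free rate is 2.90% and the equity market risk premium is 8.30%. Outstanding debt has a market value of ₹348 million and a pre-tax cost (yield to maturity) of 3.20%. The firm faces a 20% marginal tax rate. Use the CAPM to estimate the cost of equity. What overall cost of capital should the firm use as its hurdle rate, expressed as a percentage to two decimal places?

Cost of equity via CAPM: Re = 2.9% + 1.29 × 8.3% = 13.6070%.
Total capital V = 386 + 348 = 734.
Equity: weight = 386/734 = 0.5259; cost = 13.607%.
Debt: weight = 348/734 = 0.4741; after-tax cost = 3.2% × (1 − 20%) = 2.5600%.
WACC = 0.5259 × 13.6070% + 0.4741 × 2.5600% = 8.3695%.

8.37%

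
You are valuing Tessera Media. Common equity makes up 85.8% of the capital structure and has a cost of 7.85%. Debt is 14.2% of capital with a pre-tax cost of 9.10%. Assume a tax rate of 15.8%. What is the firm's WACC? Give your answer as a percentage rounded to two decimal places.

After-tax cost of debt = 9.1% × (1 − 15.8%) = 7.6622%.
WACC = 0.858 × 7.8500% + 0.142 × 7.6622% = 7.8233%.

7.82%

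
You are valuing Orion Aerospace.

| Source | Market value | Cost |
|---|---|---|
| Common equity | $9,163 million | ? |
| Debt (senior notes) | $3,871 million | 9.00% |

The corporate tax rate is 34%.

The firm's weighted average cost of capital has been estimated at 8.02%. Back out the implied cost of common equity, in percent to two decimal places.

Total capital V = 9163 + 3871 = 13034.
Equity weight = 9163/13034 = 0.7030.
Senior notes weight = 3871/13034 = 0.2970.
Debt contribution = 0.2970 × 9% × (1 − 34%) = 1.7641%.
Required equity contribution = 8.02% − 1.7641% = 6.2559%.
Re = 6.2559% / 0.7030 = 8.8987%.

8.90%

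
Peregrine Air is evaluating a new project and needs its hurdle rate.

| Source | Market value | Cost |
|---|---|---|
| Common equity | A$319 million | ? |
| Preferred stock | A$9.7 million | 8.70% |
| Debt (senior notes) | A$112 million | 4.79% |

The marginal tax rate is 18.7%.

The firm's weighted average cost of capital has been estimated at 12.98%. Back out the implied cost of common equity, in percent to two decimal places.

16.30%

Total capital V = 319 + 9.7 + 112 = 440.7.
Equity weight = 319/440.7 = 0.7238.
Preferred weight = 9.7/440.7 = 0.0220.
Senior notes weight = 112/440.7 = 0.2541.
Debt contribution = 0.2541 × 4.79% × (1 − 18.7%) = 0.9897%.
Preferred contribution = 0.0220 × 8.7% = 0.1915%.
Required equity contribution = 12.98% − 1.1812% = 11.7988%.
Re = 11.7988% / 0.7238 = 16.3001%.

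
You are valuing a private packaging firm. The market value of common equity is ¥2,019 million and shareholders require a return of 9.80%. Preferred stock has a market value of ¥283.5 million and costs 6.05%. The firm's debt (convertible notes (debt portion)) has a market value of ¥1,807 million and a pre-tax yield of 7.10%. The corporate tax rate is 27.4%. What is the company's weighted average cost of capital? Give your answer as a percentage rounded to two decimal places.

7.50%

Total capital V = 2019 + 283.5 + 1807 = 4109.5.
Equity: weight = 2019/4109.5 = 0.4913; cost = 9.8%.
Preferred: weight = 283.5/4109.5 = 0.0690; cost = 6.05%.
Convertible notes (debt portion): weight = 1807/4109.5 = 0.4397; after-tax cost = 7.1% × (1 − 27.4%) = 5.1546%.
WACC = 0.4913 × 9.8000% + 0.0690 × 6.0500% + 0.4397 × 5.1546% = 7.4987%.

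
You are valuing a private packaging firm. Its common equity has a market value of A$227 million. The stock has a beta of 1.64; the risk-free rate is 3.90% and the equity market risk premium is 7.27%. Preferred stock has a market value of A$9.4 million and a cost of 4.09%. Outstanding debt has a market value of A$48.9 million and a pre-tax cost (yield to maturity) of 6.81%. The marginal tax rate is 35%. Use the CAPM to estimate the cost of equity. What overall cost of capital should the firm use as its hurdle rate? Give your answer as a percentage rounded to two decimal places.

13.48%

Cost of equity via CAPM: Re = 3.9% + 1.64 × 7.27% = 15.8228%.
Total capital V = 227 + 9.4 + 48.9 = 285.3.
Equity: weight = 227/285.3 = 0.7957; cost = 15.8228%.
Preferred: weight = 9.4/285.3 = 0.0329; cost = 4.09%.
Debt: weight = 48.9/285.3 = 0.1714; after-tax cost = 6.81% × (1 − 35%) = 4.4265%.
WACC = 0.7957 × 15.8228% + 0.0329 × 4.0900% + 0.1714 × 4.4265% = 13.4829%.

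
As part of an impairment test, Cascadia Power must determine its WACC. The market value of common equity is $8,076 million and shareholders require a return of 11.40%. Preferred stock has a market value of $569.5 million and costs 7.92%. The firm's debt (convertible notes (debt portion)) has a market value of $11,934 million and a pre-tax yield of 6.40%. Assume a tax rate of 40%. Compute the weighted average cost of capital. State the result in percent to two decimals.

6.92%

Total capital V = 8076 + 569.5 + 11934 = 20579.5.
Equity: weight = 8076/20579.5 = 0.3924; cost = 11.4%.
Preferred: weight = 569.5/20579.5 = 0.0277; cost = 7.92%.
Convertible notes (debt portion): weight = 11934/20579.5 = 0.5799; after-tax cost = 6.4% × (1 − 40%) = 3.8400%.
WACC = 0.3924 × 11.4000% + 0.0277 × 7.9200% + 0.5799 × 3.8400% = 6.9197%.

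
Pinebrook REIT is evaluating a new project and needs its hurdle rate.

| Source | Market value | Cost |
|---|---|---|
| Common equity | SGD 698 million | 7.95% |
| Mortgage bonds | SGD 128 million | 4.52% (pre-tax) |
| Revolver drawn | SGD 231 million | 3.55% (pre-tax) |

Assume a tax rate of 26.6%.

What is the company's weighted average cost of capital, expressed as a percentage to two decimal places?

6.22%

Total capital V = 698 + 128 + 231 = 1057.
Equity: weight = 698/1057 = 0.6604; cost = 7.95%.
Mortgage bonds: weight = 128/1057 = 0.1211; after-tax cost = 4.52% × (1 − 26.6%) = 3.3177%.
Revolver drawn: weight = 231/1057 = 0.2185; after-tax cost = 3.55% × (1 − 26.6%) = 2.6057%.
WACC = 0.6604 × 7.9500% + 0.1211 × 3.3177% + 0.2185 × 2.6057% = 6.2211%.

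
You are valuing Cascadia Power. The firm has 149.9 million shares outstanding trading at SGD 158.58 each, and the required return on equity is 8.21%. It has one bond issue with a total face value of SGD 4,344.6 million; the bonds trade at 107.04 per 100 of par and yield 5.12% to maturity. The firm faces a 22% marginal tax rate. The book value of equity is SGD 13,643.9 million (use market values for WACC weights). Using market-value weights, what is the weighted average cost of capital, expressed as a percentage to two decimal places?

7.52%

Market value of equity E = 158.58 × 149.9m = 23771.142m. Market value of debt D = 4344.6m × 107.04/100 = 4650.45984m.
Total capital V = 23771.142 + 4650.45984 = 28421.60184.
Equity: weight = 23771.142/28421.60184 = 0.8364; cost = 8.21%.
Bonds outstanding: weight = 4650.45984/28421.60184 = 0.1636; after-tax cost = 5.12% × (1 − 22%) = 3.9936%.
WACC = 0.8364 × 8.2100% + 0.1636 × 3.9936% = 7.5201%.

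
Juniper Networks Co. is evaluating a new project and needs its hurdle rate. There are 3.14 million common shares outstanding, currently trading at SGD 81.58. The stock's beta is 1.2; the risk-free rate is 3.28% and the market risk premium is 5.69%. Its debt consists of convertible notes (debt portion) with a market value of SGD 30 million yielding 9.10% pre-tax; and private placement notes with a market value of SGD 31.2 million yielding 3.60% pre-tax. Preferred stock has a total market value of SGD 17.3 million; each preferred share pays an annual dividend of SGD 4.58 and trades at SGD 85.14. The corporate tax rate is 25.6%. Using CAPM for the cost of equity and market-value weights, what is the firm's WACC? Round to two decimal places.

Cost of equity via CAPM: Re = 3.28% + 1.2 × 5.69% = 10.1080%.
Cost of preferred: Rp = 4.58 / 85.14 = 5.3794%.
Market value of equity E = 81.58 × 3.14m = 256.1612m.
Total capital V = 256.1612 + 17.3 + 30 + 31.2 = 334.6612.
Equity: weight = 256.1612/334.6612 = 0.7654; cost = 10.108%.
Preferred: weight = 17.3/334.6612 = 0.0517; cost = 5.3794%.
Convertible notes (debt portion): weight = 30/334.6612 = 0.0896; after-tax cost = 9.1% × (1 − 25.6%) = 6.7704%.
Private placement notes: weight = 31.2/334.6612 = 0.0932; after-tax cost = 3.6% × (1 − 25.6%) = 2.6784%.
WACC = 0.7654 × 10.1080% + 0.0517 × 5.3794% + 0.0896 × 6.7704% + 0.0932 × 2.6784% = 8.8717%.

8.87%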